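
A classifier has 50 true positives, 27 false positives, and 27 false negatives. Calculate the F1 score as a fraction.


Precision = 50/77 = 50/77. Recall = 50/77 = 50/77. F1 = 2*P*R/(P+R) = 50/77.

50/77


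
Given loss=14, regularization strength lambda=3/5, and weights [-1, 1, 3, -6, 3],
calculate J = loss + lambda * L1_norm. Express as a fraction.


L1 norm = sum(|w|) = 14. J = 14 + 3/5 * 14 = 112/5.

112/5


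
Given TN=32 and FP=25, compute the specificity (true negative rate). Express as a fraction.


Specificity = TN / (TN + FP) = 32 / 57 = 32/57.

32/57


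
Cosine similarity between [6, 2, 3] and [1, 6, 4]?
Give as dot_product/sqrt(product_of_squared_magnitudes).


dot = 30. |a|^2 = 49, |b|^2 = 53. cos = 30/sqrt(2597).

30/sqrt(2597)


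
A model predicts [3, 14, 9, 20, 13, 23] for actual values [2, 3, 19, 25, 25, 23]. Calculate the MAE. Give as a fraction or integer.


MAE = (1/6) * (|2-3|=1 + |3-14|=11 + |19-9|=10 + |25-20|=5 + |25-13|=12 + |23-23|=0). Sum = 39. MAE = 13/2.

13/2


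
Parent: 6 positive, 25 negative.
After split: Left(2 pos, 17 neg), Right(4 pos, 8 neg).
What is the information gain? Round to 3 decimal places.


H(parent) = 0.7088. H(left) = 0.4855, H(right) = 0.9183. Weighted = (19/31)*0.4855 + (12/31)*0.9183 = 0.6530. IG = 0.7088 - 0.6530 = 0.0558, which rounds to 0.056.

0.056


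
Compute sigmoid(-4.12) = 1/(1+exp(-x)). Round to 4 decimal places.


sigma(-4.12) = 1/(1+e^(4.12)) = 1/(1+61.559242) = 1/62.559242 = 0.0160.

0.0160


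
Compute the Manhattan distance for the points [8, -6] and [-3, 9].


d = sum of absolute differences: |8--3|=11 + |-6-9|=15 = 26.

26


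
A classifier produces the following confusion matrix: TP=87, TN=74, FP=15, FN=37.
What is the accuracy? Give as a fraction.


Accuracy = (TP + TN) / (TP + TN + FP + FN) = (87 + 74) / 213 = 161/213.

161/213


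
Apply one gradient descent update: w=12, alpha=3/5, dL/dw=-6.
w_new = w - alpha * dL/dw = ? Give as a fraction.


w_new = 12 - 3/5 * -6 = 12 - -18/5 = 78/5.

78/5


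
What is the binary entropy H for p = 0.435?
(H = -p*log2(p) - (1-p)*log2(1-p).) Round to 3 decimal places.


H = -0.435*log2(0.435) - 0.565*log2(0.565) = 0.988.

0.988


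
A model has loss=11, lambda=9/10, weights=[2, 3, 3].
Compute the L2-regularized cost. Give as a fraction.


L2 sq norm = sum(w^2) = 22. J = 11 + 9/10 * 22 = 154/5.

154/5


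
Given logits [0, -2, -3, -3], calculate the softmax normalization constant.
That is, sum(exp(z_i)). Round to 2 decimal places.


Denom = e^0=1.0000 + e^-2=0.1353 + e^-3=0.0498 + e^-3=0.0498. Sum = 1.2349, which rounds to 1.23.

1.23


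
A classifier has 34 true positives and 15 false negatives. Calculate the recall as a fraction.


Recall = TP / (TP + FN) = 34 / 49 = 34/49.

34/49


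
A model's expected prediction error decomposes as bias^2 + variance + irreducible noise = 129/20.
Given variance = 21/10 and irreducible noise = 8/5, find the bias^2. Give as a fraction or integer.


Total error = bias^2 + variance + irreducible noise. So bias^2 = 129/20 - 21/10 - 8/5 = 11/4.

11/4


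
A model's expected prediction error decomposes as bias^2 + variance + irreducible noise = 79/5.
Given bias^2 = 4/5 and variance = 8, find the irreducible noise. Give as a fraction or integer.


Total error = bias^2 + variance + irreducible noise. So irreducible noise = 79/5 - 4/5 - 8 = 7.

7


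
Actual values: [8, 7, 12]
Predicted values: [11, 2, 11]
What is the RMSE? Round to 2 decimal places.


MSE = 11.6667. RMSE = sqrt(11.6667) = 3.42.

3.42


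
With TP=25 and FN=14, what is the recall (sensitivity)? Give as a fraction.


Recall = TP / (TP + FN) = 25 / 39 = 25/39.

25/39


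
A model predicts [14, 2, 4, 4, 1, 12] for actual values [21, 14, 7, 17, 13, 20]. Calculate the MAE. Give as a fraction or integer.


MAE = (1/6) * (|21-14|=7 + |14-2|=12 + |7-4|=3 + |17-4|=13 + |13-1|=12 + |20-12|=8). Sum = 55. MAE = 55/6.

55/6


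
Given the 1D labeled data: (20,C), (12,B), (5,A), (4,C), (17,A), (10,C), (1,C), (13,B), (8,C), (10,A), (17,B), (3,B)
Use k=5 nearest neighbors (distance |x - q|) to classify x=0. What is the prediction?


Distances: |20-0|=20, |12-0|=12, |5-0|=5, |4-0|=4, |17-0|=17, |10-0|=10, |1-0|=1, |13-0|=13, |8-0|=8, |10-0|=10, |17-0|=17, |3-0|=3. 5 nearest: (1,C), (3,B), (4,C), (5,A), (8,C). Counts: {'C': 3, 'B': 1, 'A': 1}. Majority class: C.

C


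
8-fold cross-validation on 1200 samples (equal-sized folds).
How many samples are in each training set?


Each validation fold has 1200/8 = 150 samples. Training set = 1200 - 150 = 1050.

1050


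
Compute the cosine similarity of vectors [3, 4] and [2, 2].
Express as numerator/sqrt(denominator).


dot = 14. |a|^2 = 25, |b|^2 = 8. cos = 14/sqrt(200).

14/sqrt(200)


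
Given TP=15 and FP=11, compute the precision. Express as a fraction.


Precision = TP / (TP + FP) = 15 / 26 = 15/26.

15/26


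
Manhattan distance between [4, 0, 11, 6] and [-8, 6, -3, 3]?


d = sum of absolute differences: |4--8|=12 + |0-6|=6 + |11--3|=14 + |6-3|=3 = 35.

35


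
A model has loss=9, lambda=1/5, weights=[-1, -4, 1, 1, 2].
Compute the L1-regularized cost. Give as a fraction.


L1 norm = sum(|w|) = 9. J = 9 + 1/5 * 9 = 54/5.

54/5


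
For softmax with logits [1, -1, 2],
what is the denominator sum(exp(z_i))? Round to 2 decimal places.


Denom = e^1=2.7183 + e^-1=0.3679 + e^2=7.3891. Sum = 10.4753, which rounds to 10.48.

10.48


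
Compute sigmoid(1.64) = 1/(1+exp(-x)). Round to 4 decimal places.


sigma(1.64) = 1/(1+e^(-1.64)) = 1/(1+0.193980) = 1/1.193980 = 0.8375.

0.8375


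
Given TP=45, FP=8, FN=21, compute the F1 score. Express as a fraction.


Precision = 45/53 = 45/53. Recall = 45/66 = 15/22. F1 = 2*P*R/(P+R) = 90/119.

90/119


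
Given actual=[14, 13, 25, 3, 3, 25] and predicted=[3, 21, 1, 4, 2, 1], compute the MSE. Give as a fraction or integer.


MSE = (1/6) * ((14-3)^2=121 + (13-21)^2=64 + (25-1)^2=576 + (3-4)^2=1 + (3-2)^2=1 + (25-1)^2=576). Sum = 1339. MSE = 1339/6.

1339/6


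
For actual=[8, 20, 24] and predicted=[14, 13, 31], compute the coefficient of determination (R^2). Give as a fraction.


Mean(y) = 52/3. SS_res = 134. SS_tot = 416/3. R^2 = 1 - 134/(416/3) = 7/208.

7/208


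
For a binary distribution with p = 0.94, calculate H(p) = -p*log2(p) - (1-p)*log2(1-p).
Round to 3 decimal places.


H = -0.94*log2(0.94) - 0.06*log2(0.06) = 0.327.

0.327


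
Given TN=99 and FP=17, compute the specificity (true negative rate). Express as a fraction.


Specificity = TN / (TN + FP) = 99 / 116 = 99/116.

99/116


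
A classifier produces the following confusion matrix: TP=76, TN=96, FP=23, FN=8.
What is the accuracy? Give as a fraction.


Accuracy = (TP + TN) / (TP + TN + FP + FN) = (76 + 96) / 203 = 172/203.

172/203


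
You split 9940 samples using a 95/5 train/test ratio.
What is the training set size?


Test set = 9940 * 5% = 497. Training set = 9940 - 497 = 9443.

9443


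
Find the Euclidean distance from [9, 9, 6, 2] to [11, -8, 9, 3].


d = sqrt(sum of squared differences). (9-11)^2=4, (9--8)^2=289, (6-9)^2=9, (2-3)^2=1. Sum = 303.

sqrt(303)


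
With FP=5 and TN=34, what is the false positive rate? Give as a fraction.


FPR = FP / (FP + TN) = 5 / 39 = 5/39.

5/39


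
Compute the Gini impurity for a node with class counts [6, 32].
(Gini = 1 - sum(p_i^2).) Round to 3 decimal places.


Total = 38. Proportions: 6/38, 32/38. sum(p_i^2) = 0.7341. Gini = 1 - 0.7341 = 0.2659, which rounds to 0.266.

0.266


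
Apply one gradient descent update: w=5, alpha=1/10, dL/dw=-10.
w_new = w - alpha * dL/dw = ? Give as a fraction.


w_new = 5 - 1/10 * -10 = 5 - -1 = 6.

6


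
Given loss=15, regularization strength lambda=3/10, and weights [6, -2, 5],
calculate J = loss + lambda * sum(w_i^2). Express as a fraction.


L2 sq norm = sum(w^2) = 65. J = 15 + 3/10 * 65 = 69/2.

69/2


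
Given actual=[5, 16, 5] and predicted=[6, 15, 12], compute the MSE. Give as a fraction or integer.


MSE = (1/3) * ((5-6)^2=1 + (16-15)^2=1 + (5-12)^2=49). Sum = 51. MSE = 17.

17


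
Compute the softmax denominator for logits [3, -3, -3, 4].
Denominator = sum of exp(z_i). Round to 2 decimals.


Denom = e^3=20.0855 + e^-3=0.0498 + e^-3=0.0498 + e^4=54.5982. Sum = 74.7833, which rounds to 74.78.

74.78


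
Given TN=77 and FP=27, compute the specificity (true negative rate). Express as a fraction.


Specificity = TN / (TN + FP) = 77 / 104 = 77/104.

77/104


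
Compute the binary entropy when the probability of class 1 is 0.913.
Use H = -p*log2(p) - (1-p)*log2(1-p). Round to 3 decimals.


H = -0.913*log2(0.913) - 0.087*log2(0.087) = 0.426.

0.426


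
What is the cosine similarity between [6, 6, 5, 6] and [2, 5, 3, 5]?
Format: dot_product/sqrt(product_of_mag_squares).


dot = 87. |a|^2 = 133, |b|^2 = 63. cos = 87/sqrt(8379).

87/sqrt(8379)


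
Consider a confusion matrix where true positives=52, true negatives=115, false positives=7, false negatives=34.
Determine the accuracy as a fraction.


Accuracy = (TP + TN) / (TP + TN + FP + FN) = (52 + 115) / 208 = 167/208.

167/208


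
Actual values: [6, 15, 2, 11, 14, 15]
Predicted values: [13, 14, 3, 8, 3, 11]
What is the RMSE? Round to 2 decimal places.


MSE = 32.8333. RMSE = sqrt(32.8333) = 5.73.

5.73


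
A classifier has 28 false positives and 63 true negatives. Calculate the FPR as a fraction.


FPR = FP / (FP + TN) = 28 / 91 = 4/13.

4/13


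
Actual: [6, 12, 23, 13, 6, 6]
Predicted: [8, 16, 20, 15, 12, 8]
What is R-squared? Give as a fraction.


Mean(y) = 11. SS_res = 73. SS_tot = 224. R^2 = 1 - 73/(224) = 151/224.

151/224


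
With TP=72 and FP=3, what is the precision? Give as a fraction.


Precision = TP / (TP + FP) = 72 / 75 = 24/25.

24/25


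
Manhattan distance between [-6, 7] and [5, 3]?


d = sum of absolute differences: |-6-5|=11 + |7-3|=4 = 15.

15


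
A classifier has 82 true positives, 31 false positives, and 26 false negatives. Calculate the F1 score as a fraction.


Precision = 82/113 = 82/113. Recall = 82/108 = 41/54. F1 = 2*P*R/(P+R) = 164/221.

164/221


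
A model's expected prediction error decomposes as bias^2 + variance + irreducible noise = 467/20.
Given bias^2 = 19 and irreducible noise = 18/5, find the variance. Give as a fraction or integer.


Total error = bias^2 + variance + irreducible noise. So variance = 467/20 - 19 - 18/5 = 3/4.

3/4


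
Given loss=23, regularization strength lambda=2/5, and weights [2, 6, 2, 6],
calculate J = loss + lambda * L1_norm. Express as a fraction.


L1 norm = sum(|w|) = 16. J = 23 + 2/5 * 16 = 147/5.

147/5


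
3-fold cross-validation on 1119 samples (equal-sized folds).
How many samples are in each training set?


Each validation fold has 1119/3 = 373 samples. Training set = 1119 - 373 = 746.

746


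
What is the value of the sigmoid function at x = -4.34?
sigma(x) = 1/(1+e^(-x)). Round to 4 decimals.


sigma(-4.34) = 1/(1+e^(4.34)) = 1/(1+76.707539) = 1/77.707539 = 0.0129.

0.0129


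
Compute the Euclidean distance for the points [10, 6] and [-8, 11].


d = sqrt(sum of squared differences). (10--8)^2=324, (6-11)^2=25. Sum = 349.

sqrt(349)


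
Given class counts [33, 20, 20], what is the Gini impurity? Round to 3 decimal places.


Total = 73. Proportions: 33/73, 20/73, 20/73. sum(p_i^2) = 0.3545. Gini = 1 - 0.3545 = 0.6455, which rounds to 0.646.

0.646


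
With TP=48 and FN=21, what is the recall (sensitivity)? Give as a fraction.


Recall = TP / (TP + FN) = 48 / 69 = 16/23.

16/23


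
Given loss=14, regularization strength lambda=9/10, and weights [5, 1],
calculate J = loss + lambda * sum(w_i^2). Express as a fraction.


L2 sq norm = sum(w^2) = 26. J = 14 + 9/10 * 26 = 187/5.

187/5


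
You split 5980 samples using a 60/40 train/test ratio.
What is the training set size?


Test set = 5980 * 40% = 2392. Training set = 5980 - 2392 = 3588.

3588


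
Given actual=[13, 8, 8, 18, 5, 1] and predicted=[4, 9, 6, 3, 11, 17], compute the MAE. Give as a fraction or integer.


MAE = (1/6) * (|13-4|=9 + |8-9|=1 + |8-6|=2 + |18-3|=15 + |5-11|=6 + |1-17|=16). Sum = 49. MAE = 49/6.

49/6


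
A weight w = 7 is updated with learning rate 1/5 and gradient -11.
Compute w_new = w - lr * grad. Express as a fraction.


w_new = 7 - 1/5 * -11 = 7 - -11/5 = 46/5.

46/5


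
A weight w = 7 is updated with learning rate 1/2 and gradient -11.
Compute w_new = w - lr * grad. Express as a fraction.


w_new = 7 - 1/2 * -11 = 7 - -11/2 = 25/2.

25/2


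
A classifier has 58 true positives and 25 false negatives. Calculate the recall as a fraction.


Recall = TP / (TP + FN) = 58 / 83 = 58/83.

58/83


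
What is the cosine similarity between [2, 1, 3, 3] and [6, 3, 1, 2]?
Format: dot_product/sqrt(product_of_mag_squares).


dot = 24. |a|^2 = 23, |b|^2 = 50. cos = 24/sqrt(1150).

24/sqrt(1150)


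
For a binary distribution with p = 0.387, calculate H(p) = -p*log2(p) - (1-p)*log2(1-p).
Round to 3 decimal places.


H = -0.387*log2(0.387) - 0.613*log2(0.613) = 0.963.

0.963


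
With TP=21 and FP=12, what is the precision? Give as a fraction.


Precision = TP / (TP + FP) = 21 / 33 = 7/11.

7/11


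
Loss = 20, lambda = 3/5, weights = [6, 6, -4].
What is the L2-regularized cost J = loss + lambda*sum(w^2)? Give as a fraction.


L2 sq norm = sum(w^2) = 88. J = 20 + 3/5 * 88 = 364/5.

364/5


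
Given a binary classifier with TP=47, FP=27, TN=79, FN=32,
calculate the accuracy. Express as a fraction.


Accuracy = (TP + TN) / (TP + TN + FP + FN) = (47 + 79) / 185 = 126/185.

126/185


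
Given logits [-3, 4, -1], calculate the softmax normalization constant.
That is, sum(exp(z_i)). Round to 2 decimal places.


Denom = e^-3=0.0498 + e^4=54.5982 + e^-1=0.3679. Sum = 55.0159, which rounds to 55.02.

55.02


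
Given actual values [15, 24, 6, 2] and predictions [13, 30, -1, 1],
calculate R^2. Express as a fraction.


Mean(y) = 47/4. SS_res = 90. SS_tot = 1155/4. R^2 = 1 - 90/(1155/4) = 53/77.

53/77


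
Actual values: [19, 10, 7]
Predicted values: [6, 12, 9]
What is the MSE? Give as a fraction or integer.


MSE = (1/3) * ((19-6)^2=169 + (10-12)^2=4 + (7-9)^2=4). Sum = 177. MSE = 59.

59


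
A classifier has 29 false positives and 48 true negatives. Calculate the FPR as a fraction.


FPR = FP / (FP + TN) = 29 / 77 = 29/77.

29/77


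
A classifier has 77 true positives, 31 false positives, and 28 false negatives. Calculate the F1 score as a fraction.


Precision = 77/108 = 77/108. Recall = 77/105 = 11/15. F1 = 2*P*R/(P+R) = 154/213.

154/213


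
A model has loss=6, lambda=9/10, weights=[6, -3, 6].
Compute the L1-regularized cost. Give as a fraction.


L1 norm = sum(|w|) = 15. J = 6 + 9/10 * 15 = 39/2.

39/2


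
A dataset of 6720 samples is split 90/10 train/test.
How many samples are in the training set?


Test set = 6720 * 10% = 672. Training set = 6720 - 672 = 6048.

6048


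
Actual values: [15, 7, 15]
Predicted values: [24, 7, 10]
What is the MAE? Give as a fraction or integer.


MAE = (1/3) * (|15-24|=9 + |7-7|=0 + |15-10|=5). Sum = 14. MAE = 14/3.

14/3


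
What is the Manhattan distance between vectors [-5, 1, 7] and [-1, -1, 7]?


d = sum of absolute differences: |-5--1|=4 + |1--1|=2 + |7-7|=0 = 6.

6


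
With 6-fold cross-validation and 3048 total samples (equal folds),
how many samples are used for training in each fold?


Each validation fold has 3048/6 = 508 samples. Training set = 3048 - 508 = 2540.

2540


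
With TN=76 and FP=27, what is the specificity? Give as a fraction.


Specificity = TN / (TN + FP) = 76 / 103 = 76/103.

76/103


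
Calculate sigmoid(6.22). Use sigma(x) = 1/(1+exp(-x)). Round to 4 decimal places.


sigma(6.22) = 1/(1+e^(-6.22)) = 1/(1+0.001989) = 1/1.001989 = 0.9980.

0.9980


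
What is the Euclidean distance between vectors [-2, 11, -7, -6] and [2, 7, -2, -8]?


d = sqrt(sum of squared differences). (-2-2)^2=16, (11-7)^2=16, (-7--2)^2=25, (-6--8)^2=4. Sum = 61.

sqrt(61)


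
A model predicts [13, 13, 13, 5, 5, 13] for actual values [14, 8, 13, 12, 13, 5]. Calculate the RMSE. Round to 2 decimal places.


MSE = 33.8333. RMSE = sqrt(33.8333) = 5.82.

5.82


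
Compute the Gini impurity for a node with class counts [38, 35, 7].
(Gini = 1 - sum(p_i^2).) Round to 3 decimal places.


Total = 80. Proportions: 38/80, 35/80, 7/80. sum(p_i^2) = 0.4247. Gini = 1 - 0.4247 = 0.5753, which rounds to 0.575.

0.575


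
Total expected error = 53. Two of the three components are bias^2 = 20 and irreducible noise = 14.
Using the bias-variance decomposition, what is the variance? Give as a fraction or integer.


Total error = bias^2 + variance + irreducible noise. So variance = 53 - 20 - 14 = 19.

19


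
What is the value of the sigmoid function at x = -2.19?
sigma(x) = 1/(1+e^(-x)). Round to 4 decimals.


sigma(-2.19) = 1/(1+e^(2.19)) = 1/(1+8.935213) = 1/9.935213 = 0.1007.

0.1007


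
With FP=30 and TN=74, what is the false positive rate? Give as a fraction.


FPR = FP / (FP + TN) = 30 / 104 = 15/52.

15/52


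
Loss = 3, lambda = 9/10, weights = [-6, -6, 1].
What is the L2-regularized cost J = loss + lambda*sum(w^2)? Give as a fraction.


L2 sq norm = sum(w^2) = 73. J = 3 + 9/10 * 73 = 687/10.

687/10


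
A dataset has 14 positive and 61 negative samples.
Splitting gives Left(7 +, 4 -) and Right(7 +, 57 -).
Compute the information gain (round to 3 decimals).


H(parent) = 0.6944. H(left) = 0.9457, H(right) = 0.4980. Weighted = (11/75)*0.9457 + (64/75)*0.4980 = 0.5637. IG = 0.6944 - 0.5637 = 0.1307, which rounds to 0.131.

0.131


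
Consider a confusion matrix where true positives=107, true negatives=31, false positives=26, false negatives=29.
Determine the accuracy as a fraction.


Accuracy = (TP + TN) / (TP + TN + FP + FN) = (107 + 31) / 193 = 138/193.

138/193


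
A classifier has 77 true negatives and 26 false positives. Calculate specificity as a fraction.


Specificity = TN / (TN + FP) = 77 / 103 = 77/103.

77/103


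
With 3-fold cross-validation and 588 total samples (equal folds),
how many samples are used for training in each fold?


Each validation fold has 588/3 = 196 samples. Training set = 588 - 196 = 392.

392


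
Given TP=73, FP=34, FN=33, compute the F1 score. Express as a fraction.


Precision = 73/107 = 73/107. Recall = 73/106 = 73/106. F1 = 2*P*R/(P+R) = 146/213.

146/213


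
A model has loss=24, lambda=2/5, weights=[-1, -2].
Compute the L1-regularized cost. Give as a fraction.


L1 norm = sum(|w|) = 3. J = 24 + 2/5 * 3 = 126/5.

126/5


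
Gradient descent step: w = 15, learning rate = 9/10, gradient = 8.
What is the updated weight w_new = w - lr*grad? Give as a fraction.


w_new = 15 - 9/10 * 8 = 15 - 36/5 = 39/5.

39/5


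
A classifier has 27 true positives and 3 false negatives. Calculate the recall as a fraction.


Recall = TP / (TP + FN) = 27 / 30 = 9/10.

9/10


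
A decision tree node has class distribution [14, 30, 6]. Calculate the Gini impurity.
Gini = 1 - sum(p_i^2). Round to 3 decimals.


Total = 50. Proportions: 14/50, 30/50, 6/50. sum(p_i^2) = 0.4528. Gini = 1 - 0.4528 = 0.5472, which rounds to 0.547.

0.547


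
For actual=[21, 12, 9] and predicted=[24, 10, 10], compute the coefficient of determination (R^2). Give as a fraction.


Mean(y) = 14. SS_res = 14. SS_tot = 78. R^2 = 1 - 14/(78) = 32/39.

32/39


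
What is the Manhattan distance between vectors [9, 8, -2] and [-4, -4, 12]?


d = sum of absolute differences: |9--4|=13 + |8--4|=12 + |-2-12|=14 = 39.

39


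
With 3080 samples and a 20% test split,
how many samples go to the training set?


Test set = 3080 * 20% = 616. Training set = 3080 - 616 = 2464.

2464


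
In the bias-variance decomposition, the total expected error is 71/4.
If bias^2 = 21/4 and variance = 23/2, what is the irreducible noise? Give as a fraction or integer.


Total error = bias^2 + variance + irreducible noise. So irreducible noise = 71/4 - 21/4 - 23/2 = 1.

1


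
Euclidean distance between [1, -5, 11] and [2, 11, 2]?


d = sqrt(sum of squared differences). (1-2)^2=1, (-5-11)^2=256, (11-2)^2=81. Sum = 338.

sqrt(338)


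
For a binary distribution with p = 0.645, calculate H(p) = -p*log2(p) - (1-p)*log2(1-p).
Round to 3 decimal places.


H = -0.645*log2(0.645) - 0.355*log2(0.355) = 0.938.

0.938


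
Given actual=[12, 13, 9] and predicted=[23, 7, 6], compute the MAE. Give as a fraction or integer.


MAE = (1/3) * (|12-23|=11 + |13-7|=6 + |9-6|=3). Sum = 20. MAE = 20/3.

20/3


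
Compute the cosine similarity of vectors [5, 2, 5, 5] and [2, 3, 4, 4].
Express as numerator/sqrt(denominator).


dot = 56. |a|^2 = 79, |b|^2 = 45. cos = 56/sqrt(3555).

56/sqrt(3555)


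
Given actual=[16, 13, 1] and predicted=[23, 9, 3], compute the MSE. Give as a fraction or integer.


MSE = (1/3) * ((16-23)^2=49 + (13-9)^2=16 + (1-3)^2=4). Sum = 69. MSE = 23.

23


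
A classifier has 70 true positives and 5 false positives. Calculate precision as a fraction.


Precision = TP / (TP + FP) = 70 / 75 = 14/15.

14/15


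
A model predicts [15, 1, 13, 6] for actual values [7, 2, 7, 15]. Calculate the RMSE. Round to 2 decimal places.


MSE = 45.5000. RMSE = sqrt(45.5000) = 6.75.

6.75


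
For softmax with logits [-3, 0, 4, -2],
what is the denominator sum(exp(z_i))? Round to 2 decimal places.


Denom = e^-3=0.0498 + e^0=1.0000 + e^4=54.5982 + e^-2=0.1353. Sum = 55.7833, which rounds to 55.78.

55.78


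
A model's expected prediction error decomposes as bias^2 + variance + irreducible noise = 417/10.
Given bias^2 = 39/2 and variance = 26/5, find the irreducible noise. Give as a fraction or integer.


Total error = bias^2 + variance + irreducible noise. So irreducible noise = 417/10 - 39/2 - 26/5 = 17.

17


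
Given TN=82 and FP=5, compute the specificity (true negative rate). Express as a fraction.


Specificity = TN / (TN + FP) = 82 / 87 = 82/87.

82/87


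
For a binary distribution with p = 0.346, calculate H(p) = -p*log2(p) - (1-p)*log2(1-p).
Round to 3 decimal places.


H = -0.346*log2(0.346) - 0.654*log2(0.654) = 0.930.

0.930


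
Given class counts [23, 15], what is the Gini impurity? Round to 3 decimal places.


Total = 38. Proportions: 23/38, 15/38. sum(p_i^2) = 0.5222. Gini = 1 - 0.5222 = 0.4778, which rounds to 0.478.

0.478


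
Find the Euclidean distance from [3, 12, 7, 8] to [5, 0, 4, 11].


d = sqrt(sum of squared differences). (3-5)^2=4, (12-0)^2=144, (7-4)^2=9, (8-11)^2=9. Sum = 166.

sqrt(166)


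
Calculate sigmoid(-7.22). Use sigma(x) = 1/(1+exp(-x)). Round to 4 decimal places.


sigma(-7.22) = 1/(1+e^(7.22)) = 1/(1+1366.489061) = 1/1367.489061 = 0.0007.

0.0007


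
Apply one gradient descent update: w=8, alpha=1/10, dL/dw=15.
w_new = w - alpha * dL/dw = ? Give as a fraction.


w_new = 8 - 1/10 * 15 = 8 - 3/2 = 13/2.

13/2


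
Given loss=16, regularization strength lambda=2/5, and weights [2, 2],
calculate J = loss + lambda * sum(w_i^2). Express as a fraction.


L2 sq norm = sum(w^2) = 8. J = 16 + 2/5 * 8 = 96/5.

96/5


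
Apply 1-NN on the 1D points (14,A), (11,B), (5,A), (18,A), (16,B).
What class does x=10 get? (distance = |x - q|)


Distances: |14-10|=4, |11-10|=1, |5-10|=5, |18-10|=8, |16-10|=6. 1 nearest: (11,B). Counts: {'B': 1}. Majority class: B.

B


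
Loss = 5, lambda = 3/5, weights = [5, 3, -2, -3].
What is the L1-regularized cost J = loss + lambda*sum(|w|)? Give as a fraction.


L1 norm = sum(|w|) = 13. J = 5 + 3/5 * 13 = 64/5.

64/5


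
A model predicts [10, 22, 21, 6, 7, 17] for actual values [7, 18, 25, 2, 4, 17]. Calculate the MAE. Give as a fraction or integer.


MAE = (1/6) * (|7-10|=3 + |18-22|=4 + |25-21|=4 + |2-6|=4 + |4-7|=3 + |17-17|=0). Sum = 18. MAE = 3.

3


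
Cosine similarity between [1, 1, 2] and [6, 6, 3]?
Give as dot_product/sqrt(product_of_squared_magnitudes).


dot = 18. |a|^2 = 6, |b|^2 = 81. cos = 18/sqrt(486).

18/sqrt(486)


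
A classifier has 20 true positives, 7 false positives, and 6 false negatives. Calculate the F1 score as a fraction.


Precision = 20/27 = 20/27. Recall = 20/26 = 10/13. F1 = 2*P*R/(P+R) = 40/53.

40/53


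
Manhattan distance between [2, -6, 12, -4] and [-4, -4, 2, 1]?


d = sum of absolute differences: |2--4|=6 + |-6--4|=2 + |12-2|=10 + |-4-1|=5 = 23.

23


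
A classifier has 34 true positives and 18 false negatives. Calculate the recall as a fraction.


Recall = TP / (TP + FN) = 34 / 52 = 17/26.

17/26


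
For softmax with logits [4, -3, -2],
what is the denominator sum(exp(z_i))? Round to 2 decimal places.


Denom = e^4=54.5982 + e^-3=0.0498 + e^-2=0.1353. Sum = 54.7833, which rounds to 54.78.

54.78


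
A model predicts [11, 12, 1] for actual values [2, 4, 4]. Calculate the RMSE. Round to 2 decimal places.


MSE = 51.3333. RMSE = sqrt(51.3333) = 7.16.

7.16


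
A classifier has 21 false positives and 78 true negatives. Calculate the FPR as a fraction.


FPR = FP / (FP + TN) = 21 / 99 = 7/33.

7/33


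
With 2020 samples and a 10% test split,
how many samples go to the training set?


Test set = 2020 * 10% = 202. Training set = 2020 - 202 = 1818.

1818


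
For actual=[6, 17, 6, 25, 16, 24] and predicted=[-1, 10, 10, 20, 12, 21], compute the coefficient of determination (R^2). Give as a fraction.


Mean(y) = 47/3. SS_res = 164. SS_tot = 1036/3. R^2 = 1 - 164/(1036/3) = 136/259.

136/259


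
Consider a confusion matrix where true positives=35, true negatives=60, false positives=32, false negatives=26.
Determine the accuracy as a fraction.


Accuracy = (TP + TN) / (TP + TN + FP + FN) = (35 + 60) / 153 = 95/153.

95/153


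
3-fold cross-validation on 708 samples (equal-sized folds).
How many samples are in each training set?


Each validation fold has 708/3 = 236 samples. Training set = 708 - 236 = 472.

472


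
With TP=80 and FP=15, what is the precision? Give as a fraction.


Precision = TP / (TP + FP) = 80 / 95 = 16/19.

16/19


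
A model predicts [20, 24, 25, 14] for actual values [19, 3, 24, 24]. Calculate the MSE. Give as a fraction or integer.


MSE = (1/4) * ((19-20)^2=1 + (3-24)^2=441 + (24-25)^2=1 + (24-14)^2=100). Sum = 543. MSE = 543/4.

543/4


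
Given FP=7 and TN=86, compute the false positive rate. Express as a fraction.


FPR = FP / (FP + TN) = 7 / 93 = 7/93.

7/93


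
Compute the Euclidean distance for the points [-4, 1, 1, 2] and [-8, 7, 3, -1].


d = sqrt(sum of squared differences). (-4--8)^2=16, (1-7)^2=36, (1-3)^2=4, (2--1)^2=9. Sum = 65.

sqrt(65)


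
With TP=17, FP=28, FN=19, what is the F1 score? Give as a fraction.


Precision = 17/45 = 17/45. Recall = 17/36 = 17/36. F1 = 2*P*R/(P+R) = 34/81.

34/81


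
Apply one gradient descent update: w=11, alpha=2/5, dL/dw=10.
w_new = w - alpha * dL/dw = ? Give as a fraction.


w_new = 11 - 2/5 * 10 = 11 - 4 = 7.

7


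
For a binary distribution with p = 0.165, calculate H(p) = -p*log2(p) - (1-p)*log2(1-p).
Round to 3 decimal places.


H = -0.165*log2(0.165) - 0.835*log2(0.835) = 0.646.

0.646


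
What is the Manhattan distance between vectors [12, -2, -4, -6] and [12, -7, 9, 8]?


d = sum of absolute differences: |12-12|=0 + |-2--7|=5 + |-4-9|=13 + |-6-8|=14 = 32.

32


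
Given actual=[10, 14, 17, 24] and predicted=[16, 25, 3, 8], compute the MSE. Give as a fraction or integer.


MSE = (1/4) * ((10-16)^2=36 + (14-25)^2=121 + (17-3)^2=196 + (24-8)^2=256). Sum = 609. MSE = 609/4.

609/4


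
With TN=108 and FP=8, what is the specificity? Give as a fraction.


Specificity = TN / (TN + FP) = 108 / 116 = 27/29.

27/29


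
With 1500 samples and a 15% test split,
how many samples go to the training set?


Test set = 1500 * 15% = 225. Training set = 1500 - 225 = 1275.

1275


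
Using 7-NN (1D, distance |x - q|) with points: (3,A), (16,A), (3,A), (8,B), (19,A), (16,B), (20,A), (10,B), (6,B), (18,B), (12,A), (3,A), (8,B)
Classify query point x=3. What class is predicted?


Distances: |3-3|=0, |16-3|=13, |3-3|=0, |8-3|=5, |19-3|=16, |16-3|=13, |20-3|=17, |10-3|=7, |6-3|=3, |18-3|=15, |12-3|=9, |3-3|=0, |8-3|=5. 7 nearest: (3,A), (3,A), (3,A), (6,B), (8,B), (8,B), (10,B). Counts: {'A': 3, 'B': 4}. Majority class: B.

B


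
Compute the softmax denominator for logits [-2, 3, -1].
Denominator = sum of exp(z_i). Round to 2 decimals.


Denom = e^-2=0.1353 + e^3=20.0855 + e^-1=0.3679. Sum = 20.5887, which rounds to 20.59.

20.59


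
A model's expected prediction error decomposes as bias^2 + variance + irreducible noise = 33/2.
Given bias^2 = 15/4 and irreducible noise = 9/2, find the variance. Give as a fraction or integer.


Total error = bias^2 + variance + irreducible noise. So variance = 33/2 - 15/4 - 9/2 = 33/4.

33/4


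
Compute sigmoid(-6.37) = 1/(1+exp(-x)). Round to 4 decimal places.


sigma(-6.37) = 1/(1+e^(6.37)) = 1/(1+584.057829) = 1/585.057829 = 0.0017.

0.0017


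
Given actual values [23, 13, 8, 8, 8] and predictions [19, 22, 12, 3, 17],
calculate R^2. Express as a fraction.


Mean(y) = 12. SS_res = 219. SS_tot = 170. R^2 = 1 - 219/(170) = -49/170.

-49/170


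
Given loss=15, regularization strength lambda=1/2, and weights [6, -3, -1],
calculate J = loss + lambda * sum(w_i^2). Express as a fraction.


L2 sq norm = sum(w^2) = 46. J = 15 + 1/2 * 46 = 38.

38


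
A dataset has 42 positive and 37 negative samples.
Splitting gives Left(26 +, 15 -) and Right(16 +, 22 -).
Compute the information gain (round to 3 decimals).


H(parent) = 0.9971. H(left) = 0.9474, H(right) = 0.9819. Weighted = (41/79)*0.9474 + (38/79)*0.9819 = 0.9640. IG = 0.9971 - 0.9640 = 0.0331, which rounds to 0.033.

0.033


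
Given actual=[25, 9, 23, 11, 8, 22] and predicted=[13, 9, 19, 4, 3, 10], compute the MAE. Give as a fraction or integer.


MAE = (1/6) * (|25-13|=12 + |9-9|=0 + |23-19|=4 + |11-4|=7 + |8-3|=5 + |22-10|=12). Sum = 40. MAE = 20/3.

20/3


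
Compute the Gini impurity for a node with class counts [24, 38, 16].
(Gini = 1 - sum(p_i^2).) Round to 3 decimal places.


Total = 78. Proportions: 24/78, 38/78, 16/78. sum(p_i^2) = 0.3741. Gini = 1 - 0.3741 = 0.6259, which rounds to 0.626.

0.626


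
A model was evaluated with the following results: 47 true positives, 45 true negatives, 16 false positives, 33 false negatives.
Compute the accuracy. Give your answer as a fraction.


Accuracy = (TP + TN) / (TP + TN + FP + FN) = (47 + 45) / 141 = 92/141.

92/141


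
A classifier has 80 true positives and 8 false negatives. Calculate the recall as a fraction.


Recall = TP / (TP + FN) = 80 / 88 = 10/11.

10/11


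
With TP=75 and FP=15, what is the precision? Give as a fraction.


Precision = TP / (TP + FP) = 75 / 90 = 5/6.

5/6


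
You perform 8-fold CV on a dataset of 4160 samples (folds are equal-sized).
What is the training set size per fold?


Each validation fold has 4160/8 = 520 samples. Training set = 4160 - 520 = 3640.

3640


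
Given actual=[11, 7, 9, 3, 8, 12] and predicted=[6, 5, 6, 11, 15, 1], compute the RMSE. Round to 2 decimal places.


MSE = 45.3333. RMSE = sqrt(45.3333) = 6.73.

6.73


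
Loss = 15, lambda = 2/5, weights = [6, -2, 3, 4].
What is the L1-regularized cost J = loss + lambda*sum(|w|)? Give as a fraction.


L1 norm = sum(|w|) = 15. J = 15 + 2/5 * 15 = 21.

21


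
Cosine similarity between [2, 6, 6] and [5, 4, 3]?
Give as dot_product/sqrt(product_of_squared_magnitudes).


dot = 52. |a|^2 = 76, |b|^2 = 50. cos = 52/sqrt(3800).

52/sqrt(3800)


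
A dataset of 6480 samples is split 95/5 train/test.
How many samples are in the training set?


Test set = 6480 * 5% = 324. Training set = 6480 - 324 = 6156.

6156


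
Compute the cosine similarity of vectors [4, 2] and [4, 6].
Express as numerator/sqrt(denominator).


dot = 28. |a|^2 = 20, |b|^2 = 52. cos = 28/sqrt(1040).

28/sqrt(1040)


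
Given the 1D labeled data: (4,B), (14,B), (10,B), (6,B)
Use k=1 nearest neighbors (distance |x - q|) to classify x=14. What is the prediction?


Distances: |4-14|=10, |14-14|=0, |10-14|=4, |6-14|=8. 1 nearest: (14,B). Counts: {'B': 1}. Majority class: B.

B


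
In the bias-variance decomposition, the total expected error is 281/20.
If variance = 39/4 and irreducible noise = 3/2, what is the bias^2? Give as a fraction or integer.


Total error = bias^2 + variance + irreducible noise. So bias^2 = 281/20 - 39/4 - 3/2 = 14/5.

14/5


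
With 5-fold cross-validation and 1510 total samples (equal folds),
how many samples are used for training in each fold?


Each validation fold has 1510/5 = 302 samples. Training set = 1510 - 302 = 1208.

1208


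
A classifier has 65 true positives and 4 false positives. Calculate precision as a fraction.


Precision = TP / (TP + FP) = 65 / 69 = 65/69.

65/69


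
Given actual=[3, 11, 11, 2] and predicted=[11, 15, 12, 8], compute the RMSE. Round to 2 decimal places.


MSE = 29.2500. RMSE = sqrt(29.2500) = 5.41.

5.41


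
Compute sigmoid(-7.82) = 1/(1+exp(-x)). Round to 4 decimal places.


sigma(-7.82) = 1/(1+e^(7.82)) = 1/(1+2489.905408) = 1/2490.905408 = 0.0004.

0.0004


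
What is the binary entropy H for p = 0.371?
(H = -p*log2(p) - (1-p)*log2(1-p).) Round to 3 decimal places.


H = -0.371*log2(0.371) - 0.629*log2(0.629) = 0.951.

0.951


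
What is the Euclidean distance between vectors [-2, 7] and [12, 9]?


d = sqrt(sum of squared differences). (-2-12)^2=196, (7-9)^2=4. Sum = 200.

sqrt(200)


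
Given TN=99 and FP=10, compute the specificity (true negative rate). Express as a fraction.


Specificity = TN / (TN + FP) = 99 / 109 = 99/109.

99/109


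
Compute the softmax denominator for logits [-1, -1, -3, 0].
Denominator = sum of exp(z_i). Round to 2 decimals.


Denom = e^-1=0.3679 + e^-1=0.3679 + e^-3=0.0498 + e^0=1.0000. Sum = 1.7856, which rounds to 1.79.

1.79


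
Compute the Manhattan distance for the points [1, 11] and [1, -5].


d = sum of absolute differences: |1-1|=0 + |11--5|=16 = 16.

16


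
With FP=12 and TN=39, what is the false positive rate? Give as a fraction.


FPR = FP / (FP + TN) = 12 / 51 = 4/17.

4/17


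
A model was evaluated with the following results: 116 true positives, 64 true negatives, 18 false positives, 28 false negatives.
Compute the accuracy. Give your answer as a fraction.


Accuracy = (TP + TN) / (TP + TN + FP + FN) = (116 + 64) / 226 = 90/113.

90/113


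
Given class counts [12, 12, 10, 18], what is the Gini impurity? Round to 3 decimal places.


Total = 52. Proportions: 12/52, 12/52, 10/52, 18/52. sum(p_i^2) = 0.2633. Gini = 1 - 0.2633 = 0.7367, which rounds to 0.737.

0.737


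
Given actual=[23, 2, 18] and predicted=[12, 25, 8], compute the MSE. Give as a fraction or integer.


MSE = (1/3) * ((23-12)^2=121 + (2-25)^2=529 + (18-8)^2=100). Sum = 750. MSE = 250.

250


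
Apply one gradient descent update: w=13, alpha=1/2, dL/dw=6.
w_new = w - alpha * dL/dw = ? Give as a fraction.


w_new = 13 - 1/2 * 6 = 13 - 3 = 10.

10


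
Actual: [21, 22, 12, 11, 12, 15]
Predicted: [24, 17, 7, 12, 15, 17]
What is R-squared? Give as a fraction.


Mean(y) = 31/2. SS_res = 73. SS_tot = 235/2. R^2 = 1 - 73/(235/2) = 89/235.

89/235


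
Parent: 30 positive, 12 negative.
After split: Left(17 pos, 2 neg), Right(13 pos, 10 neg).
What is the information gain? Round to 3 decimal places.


H(parent) = 0.8631. H(left) = 0.4855, H(right) = 0.9877. Weighted = (19/42)*0.4855 + (23/42)*0.9877 = 0.7605. IG = 0.8631 - 0.7605 = 0.1026, which rounds to 0.103.

0.103


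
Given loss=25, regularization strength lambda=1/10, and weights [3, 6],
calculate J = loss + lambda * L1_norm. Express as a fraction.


L1 norm = sum(|w|) = 9. J = 25 + 1/10 * 9 = 259/10.

259/10


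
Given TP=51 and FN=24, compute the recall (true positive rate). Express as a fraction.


Recall = TP / (TP + FN) = 51 / 75 = 17/25.

17/25


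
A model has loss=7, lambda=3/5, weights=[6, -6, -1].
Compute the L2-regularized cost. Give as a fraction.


L2 sq norm = sum(w^2) = 73. J = 7 + 3/5 * 73 = 254/5.

254/5


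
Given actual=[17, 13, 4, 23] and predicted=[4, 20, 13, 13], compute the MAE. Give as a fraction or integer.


MAE = (1/4) * (|17-4|=13 + |13-20|=7 + |4-13|=9 + |23-13|=10). Sum = 39. MAE = 39/4.

39/4


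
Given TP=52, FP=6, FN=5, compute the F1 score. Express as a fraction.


Precision = 52/58 = 26/29. Recall = 52/57 = 52/57. F1 = 2*P*R/(P+R) = 104/115.

104/115


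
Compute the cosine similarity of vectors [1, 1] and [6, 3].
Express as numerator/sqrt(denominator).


dot = 9. |a|^2 = 2, |b|^2 = 45. cos = 9/sqrt(90).

9/sqrt(90)


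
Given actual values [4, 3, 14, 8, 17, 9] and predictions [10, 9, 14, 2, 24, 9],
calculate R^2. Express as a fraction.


Mean(y) = 55/6. SS_res = 157. SS_tot = 905/6. R^2 = 1 - 157/(905/6) = -37/905.

-37/905


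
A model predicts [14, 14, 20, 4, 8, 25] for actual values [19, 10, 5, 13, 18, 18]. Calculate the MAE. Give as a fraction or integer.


MAE = (1/6) * (|19-14|=5 + |10-14|=4 + |5-20|=15 + |13-4|=9 + |18-8|=10 + |18-25|=7). Sum = 50. MAE = 25/3.

25/3


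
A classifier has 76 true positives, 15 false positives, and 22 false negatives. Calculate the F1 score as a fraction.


Precision = 76/91 = 76/91. Recall = 76/98 = 38/49. F1 = 2*P*R/(P+R) = 152/189.

152/189


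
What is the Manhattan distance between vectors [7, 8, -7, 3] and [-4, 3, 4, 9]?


d = sum of absolute differences: |7--4|=11 + |8-3|=5 + |-7-4|=11 + |3-9|=6 = 33.

33


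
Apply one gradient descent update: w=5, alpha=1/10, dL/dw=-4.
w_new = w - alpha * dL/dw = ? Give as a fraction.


w_new = 5 - 1/10 * -4 = 5 - -2/5 = 27/5.

27/5


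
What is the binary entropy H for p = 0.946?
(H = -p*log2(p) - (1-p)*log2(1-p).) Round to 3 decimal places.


H = -0.946*log2(0.946) - 0.054*log2(0.054) = 0.303.

0.303


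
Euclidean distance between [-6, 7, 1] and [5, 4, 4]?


d = sqrt(sum of squared differences). (-6-5)^2=121, (7-4)^2=9, (1-4)^2=9. Sum = 139.

sqrt(139)


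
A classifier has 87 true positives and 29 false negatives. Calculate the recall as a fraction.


Recall = TP / (TP + FN) = 87 / 116 = 3/4.

3/4


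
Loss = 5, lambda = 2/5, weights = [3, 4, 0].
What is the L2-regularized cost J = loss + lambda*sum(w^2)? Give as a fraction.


L2 sq norm = sum(w^2) = 25. J = 5 + 2/5 * 25 = 15.

15


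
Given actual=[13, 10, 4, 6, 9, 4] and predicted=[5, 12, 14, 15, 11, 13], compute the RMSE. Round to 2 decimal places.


MSE = 55.6667. RMSE = sqrt(55.6667) = 7.46.

7.46


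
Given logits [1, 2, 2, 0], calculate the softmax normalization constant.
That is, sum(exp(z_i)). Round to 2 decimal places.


Denom = e^1=2.7183 + e^2=7.3891 + e^2=7.3891 + e^0=1.0000. Sum = 18.4965, which rounds to 18.50.

18.50


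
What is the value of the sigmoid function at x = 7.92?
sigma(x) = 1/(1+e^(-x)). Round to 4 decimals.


sigma(7.92) = 1/(1+e^(-7.92)) = 1/(1+0.000363) = 1/1.000363 = 0.9996.

0.9996


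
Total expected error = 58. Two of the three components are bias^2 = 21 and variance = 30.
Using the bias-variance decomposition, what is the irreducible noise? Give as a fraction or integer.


Total error = bias^2 + variance + irreducible noise. So irreducible noise = 58 - 21 - 30 = 7.

7
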